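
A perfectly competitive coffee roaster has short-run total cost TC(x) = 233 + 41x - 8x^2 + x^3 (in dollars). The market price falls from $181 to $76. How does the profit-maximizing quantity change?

AVC = 41 - 8x + x^2, minimized at x = 4 where min AVC = $25. MC = 41 - 16x + 3x^2.
With P = $181 above the shutdown price, P = MC gives x = 10.
At P = $76 ≥ min AVC, set P = MC: x = 7. The firm stays open but cuts output.

Output falls from 10 to 7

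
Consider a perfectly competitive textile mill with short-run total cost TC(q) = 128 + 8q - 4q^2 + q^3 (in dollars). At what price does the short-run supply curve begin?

Short-run supply begins at min AVC. From VC = 8q - 4q^2 + q^3, AVC = 8 - 4q + q^2.
dAVC/dq = -4 + 2q = 0 gives q = 2. min AVC = 8 - 4·2 + 2^2 = 4.
So the shutdown price is $4.

$4 per unit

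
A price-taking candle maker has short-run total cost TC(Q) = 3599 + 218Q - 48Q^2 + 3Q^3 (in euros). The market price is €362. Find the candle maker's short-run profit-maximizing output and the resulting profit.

AVC = 218 - 48Q + 3Q^2; min AVC = €26 at Q = 8. Since P = €362 ≥ min AVC, the firm produces.
With MC = 218 - 96Q + 9Q^2, P = MC on the upward-sloping part at Q* = 12.
TR = 362·12 = 4344. TC = 3599 + 888 = 4487. Profit = 4344 − 4487 = -€143.
Shutting down would mean losing the fixed cost of €3599, so operating at a loss of €143 is better by €3456.

Profit = -€143 at Q = 12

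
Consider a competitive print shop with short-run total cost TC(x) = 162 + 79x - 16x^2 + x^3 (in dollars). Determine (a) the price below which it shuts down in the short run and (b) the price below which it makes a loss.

Shutdown price = min AVC. AVC = 79 - 16x + x^2, with vertex at x = 8 and minimum $15.
ATC = 162/x + 79 - 16x + x^2. Setting dATC/dx = −162/x^2 − 16 + 2x = 0 gives x = 9 (since 2·9^3 − 16·9^2 = 162).
min ATC = 162/9 + 79 − 16·9 + 9^2 = $34. That is the break-even price.
For $15 ≤ P < $34 the firm produces at a loss; below $15 it shuts down.

Shutdown price = $15; break-even price = $34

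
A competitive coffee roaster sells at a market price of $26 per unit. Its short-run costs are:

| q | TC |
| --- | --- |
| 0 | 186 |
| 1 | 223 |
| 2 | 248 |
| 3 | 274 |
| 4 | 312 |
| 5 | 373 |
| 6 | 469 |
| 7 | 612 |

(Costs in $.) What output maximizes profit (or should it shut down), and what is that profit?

q = 0 (shut down); profit = -$186

Tabulate TR − TC: q=0: -186; q=1: -197; q=2: -196; q=3: -196; q=4: -208; q=5: -243; q=6: -313; q=7: -430.
Profit is highest at q = 0. Equivalently, the lowest AVC in the table is 88/3 ≈ $29.33 at q = 3, and P = $26 falls below it — price never covers variable cost, so the firm shuts down and loses only its fixed cost.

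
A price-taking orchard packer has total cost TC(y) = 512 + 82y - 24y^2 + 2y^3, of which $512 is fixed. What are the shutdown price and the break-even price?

AVC = 82 - 24y + 2y^2; minimized at y = 6, giving min AVC = $10. That is the shutdown price.
ATC = 512/y + 82 - 24y + 2y^2. Setting dATC/dy = −512/y^2 − 24 + 4y = 0 gives y = 8 (since 4·8^3 − 24·8^2 = 512).
min ATC = 512/8 + 82 − 24·8 + 2·8^2 = $82. That is the break-even price.
Between these two prices the firm operates at a loss; above $82 it earns a profit.

Shutdown price = $10; break-even price = $82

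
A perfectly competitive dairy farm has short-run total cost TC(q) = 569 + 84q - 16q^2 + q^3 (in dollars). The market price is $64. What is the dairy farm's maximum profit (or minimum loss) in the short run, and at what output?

Profit = -$169 at q = 10

AVC = 84 - 16q + q^2; min AVC = $20 at q = 8. Since P = $64 ≥ min AVC, the firm produces.
MC = 84 - 32q + 3q^2. Setting P = MC and taking the root on the rising branch gives q* = 10.
TR = 64·10 = 640. TC = 569 + 240 = 809. Profit = 640 − 809 = -$169.
By producing, the firm covers all variable cost plus $400 of fixed cost; shutting down would lose the full $569.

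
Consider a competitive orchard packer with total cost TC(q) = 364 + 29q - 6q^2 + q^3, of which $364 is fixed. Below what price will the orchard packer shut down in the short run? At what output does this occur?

The firm shuts down when price falls below the minimum of average variable cost. AVC = VC/q = 29 - 6q + q^2.
At the minimum of AVC, MC = AVC. MC = 29 - 12q + 3q^2; setting MC = AVC gives 2q^2 - 6q = 0, so q = 3. min AVC = 20.
The firm shuts down for any P below $20.

$20 per unit, at q = 3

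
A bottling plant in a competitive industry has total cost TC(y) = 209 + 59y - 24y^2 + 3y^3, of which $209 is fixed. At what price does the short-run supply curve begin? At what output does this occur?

Short-run supply begins at min AVC. From VC = 59y - 24y^2 + 3y^3, AVC = 59 - 24y + 3y^2.
At the minimum of AVC, MC = AVC. MC = 59 - 48y + 9y^2; setting MC = AVC gives 6y^2 - 24y = 0, so y = 4. min AVC = 11.
For P < $11 the firm produces nothing.

$11 per unit, at y = 4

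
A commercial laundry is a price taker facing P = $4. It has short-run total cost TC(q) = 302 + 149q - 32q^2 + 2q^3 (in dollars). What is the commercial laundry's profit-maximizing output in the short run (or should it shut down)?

Shut down

Strip out fixed cost: VC = 149q - 32q^2 + 2q^3. Then AVC = 149 - 32q + 2q^2 and MC = 149 - 64q + 6q^2.
The AVC parabola has its vertex at q = 32/4 = 8, where AVC = 149 - 32·8 + 2·8^2 = $21.
With P < min AVC ($4 < $21), every unit sold adds to the loss.
Best response: produce nothing and absorb the $302 fixed cost.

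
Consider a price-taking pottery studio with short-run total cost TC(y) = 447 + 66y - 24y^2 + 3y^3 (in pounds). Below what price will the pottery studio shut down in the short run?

£18 per unit

The firm shuts down when price falls below the minimum of average variable cost. AVC = VC/y = 66 - 24y + 3y^2.
At the minimum of AVC, MC = AVC. MC = 66 - 48y + 9y^2; setting MC = AVC gives 6y^2 - 24y = 0, so y = 4. min AVC = 18.
So the shutdown price is £18.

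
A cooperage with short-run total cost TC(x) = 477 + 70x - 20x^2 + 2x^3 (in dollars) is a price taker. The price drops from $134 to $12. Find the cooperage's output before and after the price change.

MC = 70 - 40x + 6x^2; the shutdown threshold is min AVC = $20 (at x = 5).
With P = $134 above the shutdown price, P = MC gives x = 8.
At P = $12 < min AVC = $20, price no longer covers variable cost at any output, so the firm shuts down: x = 0.

Output falls from 8 to 0 (the firm shuts down)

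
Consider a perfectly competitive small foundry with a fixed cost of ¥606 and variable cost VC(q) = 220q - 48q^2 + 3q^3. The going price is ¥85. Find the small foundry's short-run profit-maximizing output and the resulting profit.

Profit = -¥120 at q = 9

AVC = 220 - 48q + 3q^2 has its minimum ¥28 at q = 8; price ¥85 clears that bar, so the firm operates.
With MC = 220 - 96q + 9q^2, P = MC on the upward-sloping part at q* = 9.
TR = 85·9 = 765. TC = 606 + 279 = 885. Profit = 765 − 885 = -¥120.
Shutting down would mean losing the fixed cost of ¥606, so operating at a loss of ¥120 is better by ¥486.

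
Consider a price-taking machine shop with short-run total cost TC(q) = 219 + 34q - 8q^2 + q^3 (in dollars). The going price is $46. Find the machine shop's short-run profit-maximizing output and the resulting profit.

Profit = -$75 at q = 6

AVC = 34 - 8q + q^2 has its minimum $18 at q = 4; price $46 clears that bar, so the firm operates.
MC = 34 - 16q + 3q^2. Setting P = MC and taking the root on the rising branch gives q* = 6.
TR = 46·6 = 276. TC = 219 + 132 = 351. Profit = 276 − 351 = -$75.
That loss of $75 beats the $219 the firm would lose by shutting down; producing recovers $144 of fixed cost.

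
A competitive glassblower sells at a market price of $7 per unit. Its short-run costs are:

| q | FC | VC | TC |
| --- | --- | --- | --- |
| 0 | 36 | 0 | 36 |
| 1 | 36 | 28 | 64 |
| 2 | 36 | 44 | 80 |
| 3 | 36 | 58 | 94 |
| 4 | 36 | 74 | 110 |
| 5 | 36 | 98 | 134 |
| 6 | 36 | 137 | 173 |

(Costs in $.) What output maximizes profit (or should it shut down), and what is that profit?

q = 0 (shut down); profit = -$36

Tabulate TR − TC: q=0: -36; q=1: -57; q=2: -66; q=3: -73; q=4: -82; q=5: -99; q=6: -131.
Profit is highest at q = 0. Equivalently, the lowest AVC in the table is 74/4 ≈ $18.50 at q = 4, and P = $7 falls below it — price never covers variable cost, so the firm shuts down and loses only its fixed cost.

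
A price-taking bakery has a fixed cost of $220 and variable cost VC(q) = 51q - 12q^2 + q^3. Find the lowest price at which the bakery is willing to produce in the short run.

The shutdown price is the minimum of AVC. VC = 51q - 12q^2 + q^3, so AVC = 51 - 12q + q^2.
At the minimum of AVC, MC = AVC. MC = 51 - 24q + 3q^2; setting MC = AVC gives 2q^2 - 12q = 0, so q = 6. min AVC = 15.
For P < $15 the firm produces nothing.

$15 per unit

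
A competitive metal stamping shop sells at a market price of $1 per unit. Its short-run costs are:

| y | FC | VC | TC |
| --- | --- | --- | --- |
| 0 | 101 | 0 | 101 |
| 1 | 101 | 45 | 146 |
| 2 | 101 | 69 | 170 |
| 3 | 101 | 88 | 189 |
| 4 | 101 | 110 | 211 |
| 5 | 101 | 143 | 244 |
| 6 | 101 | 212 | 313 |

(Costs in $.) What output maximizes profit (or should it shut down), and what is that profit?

Tabulate TR − TC: y=0: -101; y=1: -145; y=2: -168; y=3: -186; y=4: -207; y=5: -239; y=6: -307.
Profit is highest at y = 0. Equivalently, the lowest AVC in the table is 110/4 ≈ $27.50 at y = 4, and P = $1 falls below it — price never covers variable cost, so the firm shuts down and loses only its fixed cost.

y = 0 (shut down); profit = -$101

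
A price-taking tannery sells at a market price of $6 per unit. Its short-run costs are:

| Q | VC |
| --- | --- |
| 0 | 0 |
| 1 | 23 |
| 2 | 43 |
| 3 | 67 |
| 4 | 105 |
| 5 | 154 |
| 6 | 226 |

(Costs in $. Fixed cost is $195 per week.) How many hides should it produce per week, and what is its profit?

Profit at each row (π = 6Q − TC): Q=0: -195; Q=1: -212; Q=2: -226; Q=3: -244; Q=4: -276; Q=5: -319; Q=6: -385.
Profit is highest at Q = 0. Equivalently, the lowest AVC in the table is 43/2 ≈ $21.50 at Q = 2, and P = $6 falls below it — price never covers variable cost, so the firm shuts down and loses only its fixed cost.

Q = 0 (shut down); profit = -$195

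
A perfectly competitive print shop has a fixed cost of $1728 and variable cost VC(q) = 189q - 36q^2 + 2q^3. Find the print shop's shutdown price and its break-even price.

AVC = 189 - 36q + 2q^2; minimized at q = 9, giving min AVC = $27. That is the shutdown price.
ATC = 1728/q + 189 - 36q + 2q^2. Setting dATC/dq = −1728/q^2 − 36 + 4q = 0 gives q = 12 (since 4·12^3 − 36·12^2 = 1728).
min ATC = 1728/12 + 189 − 36·12 + 2·12^2 = $189. That is the break-even price.
For $27 ≤ P < $189 the firm produces at a loss; below $27 it shuts down.

Shutdown price = $27; break-even price = $189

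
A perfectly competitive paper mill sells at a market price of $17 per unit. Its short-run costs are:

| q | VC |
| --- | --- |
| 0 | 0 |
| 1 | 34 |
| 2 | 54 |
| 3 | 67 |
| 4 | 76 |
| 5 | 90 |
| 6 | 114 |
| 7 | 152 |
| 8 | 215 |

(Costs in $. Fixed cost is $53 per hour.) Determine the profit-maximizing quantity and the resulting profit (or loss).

q = 0 (shut down); profit = -$53

Tabulate TR − TC: q=0: -53; q=1: -70; q=2: -73; q=3: -69; q=4: -61; q=5: -58; q=6: -65; q=7: -86; q=8: -132.
Profit is highest at q = 0. Equivalently, the lowest AVC in the table is 90/5 ≈ $18 at q = 5, and P = $17 falls below it — price never covers variable cost, so the firm shuts down and loses only its fixed cost.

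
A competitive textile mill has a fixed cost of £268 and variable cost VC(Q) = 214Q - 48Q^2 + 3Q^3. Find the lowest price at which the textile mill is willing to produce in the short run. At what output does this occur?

£22 per unit, at Q = 8

The shutdown price is the minimum of AVC. VC = 214Q - 48Q^2 + 3Q^3, so AVC = 214 - 48Q + 3Q^2.
At the minimum of AVC, MC = AVC. MC = 214 - 96Q + 9Q^2; setting MC = AVC gives 6Q^2 - 48Q = 0, so Q = 8. min AVC = 22.
So the shutdown price is £22.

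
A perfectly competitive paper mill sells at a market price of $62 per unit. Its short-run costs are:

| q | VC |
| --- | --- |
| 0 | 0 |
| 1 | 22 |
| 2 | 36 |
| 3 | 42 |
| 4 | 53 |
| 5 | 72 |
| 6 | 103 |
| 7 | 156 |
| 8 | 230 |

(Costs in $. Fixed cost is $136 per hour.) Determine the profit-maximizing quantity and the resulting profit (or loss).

q = 7; profit = $142

Tabulate TR − TC: q=0: -136; q=1: -96; q=2: -48; q=3: 8; q=4: 59; q=5: 102; q=6: 133; q=7: 142; q=8: 130.
Profit is maximized at q = 7. AVC there is 156/7 = $22.29 ≤ P, so producing beats shutting down (which would give -$136).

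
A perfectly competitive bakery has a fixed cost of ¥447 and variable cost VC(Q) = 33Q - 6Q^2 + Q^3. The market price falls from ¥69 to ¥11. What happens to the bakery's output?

AVC = 33 - 6Q + Q^2, minimized at Q = 3 where min AVC = ¥24. MC = 33 - 12Q + 3Q^2.
With P = ¥69 above the shutdown price, P = MC gives Q = 6.
At P = ¥11 < min AVC = ¥24, price no longer covers variable cost at any output, so the firm shuts down: Q = 0.

Output falls from 6 to 0 (the firm shuts down)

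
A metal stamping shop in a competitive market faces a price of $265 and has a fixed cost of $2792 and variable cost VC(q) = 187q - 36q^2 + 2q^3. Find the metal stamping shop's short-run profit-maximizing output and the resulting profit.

Profit = -$88 at q = 13

AVC = 187 - 36q + 2q^2 has its minimum $25 at q = 9; price $265 clears that bar, so the firm operates.
With MC = 187 - 72q + 6q^2, P = MC on the upward-sloping part at q* = 13.
TR = 265·13 = 3445. TC = 2792 + 741 = 3533. Profit = 3445 − 3533 = -$88.
Shutting down would mean losing the fixed cost of $2792, so operating at a loss of $88 is better by $2704.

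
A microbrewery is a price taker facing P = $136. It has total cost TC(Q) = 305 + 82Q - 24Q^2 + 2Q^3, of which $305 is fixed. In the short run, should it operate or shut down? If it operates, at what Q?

Produce at Q = 9

Variable cost is VC = 82Q - 24Q^2 + 2Q^3, so AVC = VC/Q = 82 - 24Q + 2Q^2 and MC = dTC/dQ = 82 - 48Q + 6Q^2.
AVC is minimized where dAVC/dQ = -24 + 4Q = 0, at Q = 6; min AVC = 82 - 24·6 + 2·6^2 = $10.
Because $136 ≥ $10, revenue can cover variable cost; the firm operates.
P = MC gives -54 - 48Q + 6Q^2 = 0, with roots -1 and 9. Take the larger (rising MC): Q* = 9.
Check: AVC at Q = 9 is $28 ≤ P, so revenue covers variable cost.
Profit = P·Q − TC = 136·9 − 557 = $667.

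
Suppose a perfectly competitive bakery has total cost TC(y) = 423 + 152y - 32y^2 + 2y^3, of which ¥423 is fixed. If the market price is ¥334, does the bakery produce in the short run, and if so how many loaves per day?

Produce at y = 13

From TC, MC = TC'(y) = 152 - 64y + 6y^2 and AVC = VC/y = 152 - 32y + 2y^2.
AVC is minimized where dAVC/dy = -32 + 4y = 0, at y = 8; min AVC = 152 - 32·8 + 2·8^2 = ¥24.
P = ¥334 exceeds min AVC = ¥24, so the firm stays open.
Solving P = MC: -182 - 64y + 6y^2 = 0 ⇒ y = -7/3 or 13. On the upward-sloping branch, y* = 13.
Check: AVC at y = 13 is ¥74 ≤ P, so revenue covers variable cost.
Profit = P·y − TC = 334·13 − 1385 = ¥2957.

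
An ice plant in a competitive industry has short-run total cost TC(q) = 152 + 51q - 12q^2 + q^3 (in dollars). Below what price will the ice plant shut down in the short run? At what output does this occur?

The shutdown price is the minimum of AVC. VC = 51q - 12q^2 + q^3, so AVC = 51 - 12q + q^2.
At the minimum of AVC, MC = AVC. MC = 51 - 24q + 3q^2; setting MC = AVC gives 2q^2 - 12q = 0, so q = 6. min AVC = 15.
So the shutdown price is $15.

$15 per unit, at q = 6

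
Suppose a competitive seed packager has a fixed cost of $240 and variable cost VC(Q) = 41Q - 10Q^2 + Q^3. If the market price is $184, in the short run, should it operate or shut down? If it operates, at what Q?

Strip out fixed cost: VC = 41Q - 10Q^2 + Q^3. Then AVC = 41 - 10Q + Q^2 and MC = 41 - 20Q + 3Q^2.
AVC is minimized where dAVC/dQ = -10 + 2Q = 0, at Q = 5; min AVC = 41 - 10·5 + 5^2 = $16.
P = $184 exceeds min AVC = $16, so the firm stays open.
P = MC gives -143 - 20Q + 3Q^2 = 0, with roots -13/3 and 11. Take the larger (rising MC): Q* = 11.
Check: AVC at Q = 11 is $52 ≤ P, so revenue covers variable cost.
Profit = P·Q − TC = 184·11 − 812 = $1212.

Produce at Q = 11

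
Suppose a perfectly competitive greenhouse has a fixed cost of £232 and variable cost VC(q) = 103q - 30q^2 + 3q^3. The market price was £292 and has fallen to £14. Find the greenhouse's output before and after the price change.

AVC = 103 - 30q + 3q^2, minimized at q = 5 where min AVC = £28. MC = 103 - 60q + 9q^2.
At P = £292 ≥ min AVC, set P = MC on the rising branch: q = 9.
At P = £14 < min AVC = £28, price no longer covers variable cost at any output, so the firm shuts down: q = 0.

Output falls from 9 to 0 (the firm shuts down)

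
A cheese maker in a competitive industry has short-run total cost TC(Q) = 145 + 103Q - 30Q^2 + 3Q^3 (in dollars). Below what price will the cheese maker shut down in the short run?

The shutdown price is the minimum of AVC. VC = 103Q - 30Q^2 + 3Q^3, so AVC = 103 - 30Q + 3Q^2.
dAVC/dQ = -30 + 6Q = 0 gives Q = 5. min AVC = 103 - 30·5 + 3·5^2 = 28.
The firm shuts down for any P below $28.

$28 per unit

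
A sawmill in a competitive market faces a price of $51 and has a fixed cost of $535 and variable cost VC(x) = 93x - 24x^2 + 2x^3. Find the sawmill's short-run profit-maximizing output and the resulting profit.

AVC = 93 - 24x + 2x^2 has its minimum $21 at x = 6; price $51 clears that bar, so the firm operates.
With MC = 93 - 48x + 6x^2, P = MC on the upward-sloping part at x* = 7.
TR = 51·7 = 357. TC = 535 + 161 = 696. Profit = 357 − 696 = -$339.
That loss of $339 beats the $535 the firm would lose by shutting down; producing recovers $196 of fixed cost.

Profit = -$339 at x = 7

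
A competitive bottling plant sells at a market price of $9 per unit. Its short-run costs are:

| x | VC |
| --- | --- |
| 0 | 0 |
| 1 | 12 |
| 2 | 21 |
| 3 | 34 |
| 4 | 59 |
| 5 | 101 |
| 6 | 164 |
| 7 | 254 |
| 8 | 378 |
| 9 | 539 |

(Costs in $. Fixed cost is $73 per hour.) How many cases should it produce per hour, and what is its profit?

Profit at each row (π = 9x − TC): x=0: -73; x=1: -76; x=2: -76; x=3: -80; x=4: -96; x=5: -129; x=6: -183; x=7: -264; x=8: -379; x=9: -531.
Profit is highest at x = 0. Equivalently, the lowest AVC in the table is 21/2 ≈ $10.50 at x = 2, and P = $9 falls below it — price never covers variable cost, so the firm shuts down and loses only its fixed cost.

x = 0 (shut down); profit = -$73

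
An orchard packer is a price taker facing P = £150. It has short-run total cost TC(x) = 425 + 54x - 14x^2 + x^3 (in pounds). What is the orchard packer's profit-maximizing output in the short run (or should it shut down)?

Variable cost is VC = 54x - 14x^2 + x^3, so AVC = VC/x = 54 - 14x + x^2 and MC = dTC/dx = 54 - 28x + 3x^2.
AVC hits its minimum where MC = AVC, at x = 7, giving min AVC = 54 - 14·7 + 7^2 = £5.
Since P = £150 ≥ min AVC = £5, price covers variable cost and the firm should produce.
Set P = MC: 150 = 54 - 28x + 3x^2 → -96 - 28x + 3x^2 = 0. The roots are x = -8/3 and x = 12; the profit-maximizing output is on the rising part of MC, so x* = 12.
Check: AVC at x = 12 is £30 ≤ P, so revenue covers variable cost.
Profit = P·x − TC = 150·12 − 785 = £1015.

Produce at x = 12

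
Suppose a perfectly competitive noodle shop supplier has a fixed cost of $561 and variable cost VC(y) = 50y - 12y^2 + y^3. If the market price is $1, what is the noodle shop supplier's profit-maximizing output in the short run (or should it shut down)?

Shut down

Strip out fixed cost: VC = 50y - 12y^2 + y^3. Then AVC = 50 - 12y + y^2 and MC = 50 - 24y + 3y^2.
The AVC parabola has its vertex at y = 12/2 = 6, where AVC = 50 - 12·6 + 6^2 = $14.
Since P = $1 < min AVC = $14, price fails to cover variable cost at any output.
The firm minimizes its loss by shutting down and losing only its fixed cost of $561.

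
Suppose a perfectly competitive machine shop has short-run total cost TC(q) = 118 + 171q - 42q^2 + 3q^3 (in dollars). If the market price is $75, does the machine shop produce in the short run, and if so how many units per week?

From TC, MC = TC'(q) = 171 - 84q + 9q^2 and AVC = VC/q = 171 - 42q + 3q^2.
AVC is minimized where dAVC/dq = -42 + 6q = 0, at q = 7; min AVC = 171 - 42·7 + 3·7^2 = $24.
Since P = $75 ≥ min AVC = $24, price covers variable cost and the firm should produce.
Set P = MC: 75 = 171 - 84q + 9q^2 → 96 - 84q + 9q^2 = 0. The roots are q = 4/3 and q = 8; the profit-maximizing output is on the rising part of MC, so q* = 8.
Check: AVC at q = 8 is $27 ≤ P, so revenue covers variable cost.
Profit = P·q − TC = 75·8 − 334 = $266.

Produce at q = 8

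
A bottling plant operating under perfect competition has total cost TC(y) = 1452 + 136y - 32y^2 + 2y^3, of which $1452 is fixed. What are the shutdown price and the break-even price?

AVC = 136 - 32y + 2y^2; minimized at y = 8, giving min AVC = $8. That is the shutdown price.
ATC = 1452/y + 136 - 32y + 2y^2. Setting dATC/dy = −1452/y^2 − 32 + 4y = 0 gives y = 11 (since 4·11^3 − 32·11^2 = 1452).
min ATC = 1452/11 + 136 − 32·11 + 2·11^2 = $158. That is the break-even price.
For $8 ≤ P < $158 the firm produces at a loss; below $8 it shuts down.

Shutdown price = $8; break-even price = $158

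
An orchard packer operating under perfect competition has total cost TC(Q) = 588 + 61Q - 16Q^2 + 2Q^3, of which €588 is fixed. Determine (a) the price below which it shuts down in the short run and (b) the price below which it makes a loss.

Shutdown price = min AVC. AVC = 61 - 16Q + 2Q^2, with vertex at Q = 4 and minimum €29.
ATC = 588/Q + 61 - 16Q + 2Q^2. Setting dATC/dQ = −588/Q^2 − 16 + 4Q = 0 gives Q = 7 (since 4·7^3 − 16·7^2 = 588).
min ATC = 588/7 + 61 − 16·7 + 2·7^2 = €131. That is the break-even price.
For €29 ≤ P < €131 the firm produces at a loss; below €29 it shuts down.

Shutdown price = €29; break-even price = €131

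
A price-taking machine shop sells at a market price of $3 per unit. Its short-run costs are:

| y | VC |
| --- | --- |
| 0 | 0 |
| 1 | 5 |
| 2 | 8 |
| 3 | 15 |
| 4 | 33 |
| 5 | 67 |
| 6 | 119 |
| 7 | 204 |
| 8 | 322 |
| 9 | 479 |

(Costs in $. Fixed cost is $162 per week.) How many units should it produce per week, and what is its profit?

Compute π = P·y − TC at each output: y=0: -162; y=1: -164; y=2: -164; y=3: -168; y=4: -183; y=5: -214; y=6: -263; y=7: -345; y=8: -460; y=9: -614.
Profit is highest at y = 0. Equivalently, the lowest AVC in the table is 8/2 ≈ $4 at y = 2, and P = $3 falls below it — price never covers variable cost, so the firm shuts down and loses only its fixed cost.

y = 0 (shut down); profit = -$162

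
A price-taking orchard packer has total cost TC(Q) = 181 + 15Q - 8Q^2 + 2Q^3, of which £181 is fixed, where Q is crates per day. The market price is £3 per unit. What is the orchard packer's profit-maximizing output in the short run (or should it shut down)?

Shut down

Strip out fixed cost: VC = 15Q - 8Q^2 + 2Q^3. Then AVC = 15 - 8Q + 2Q^2 and MC = 15 - 16Q + 6Q^2.
The AVC parabola has its vertex at Q = 8/4 = 2, where AVC = 15 - 8·2 + 2·2^2 = £7.
P = £3 lies below min AVC = £7; no output level covers variable cost.
Best response: produce nothing and absorb the £181 fixed cost.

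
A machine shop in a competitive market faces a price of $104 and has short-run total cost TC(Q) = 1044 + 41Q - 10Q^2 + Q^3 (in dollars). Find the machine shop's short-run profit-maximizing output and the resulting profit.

Profit = -$396 at Q = 9

AVC = 41 - 10Q + Q^2 has its minimum $16 at Q = 5; price $104 clears that bar, so the firm operates.
MC = 41 - 20Q + 3Q^2. Setting P = MC and taking the root on the rising branch gives Q* = 9.
TR = 104·9 = 936. TC = 1044 + 288 = 1332. Profit = 936 − 1332 = -$396.
Shutting down would mean losing the fixed cost of $1044, so operating at a loss of $396 is better by $648.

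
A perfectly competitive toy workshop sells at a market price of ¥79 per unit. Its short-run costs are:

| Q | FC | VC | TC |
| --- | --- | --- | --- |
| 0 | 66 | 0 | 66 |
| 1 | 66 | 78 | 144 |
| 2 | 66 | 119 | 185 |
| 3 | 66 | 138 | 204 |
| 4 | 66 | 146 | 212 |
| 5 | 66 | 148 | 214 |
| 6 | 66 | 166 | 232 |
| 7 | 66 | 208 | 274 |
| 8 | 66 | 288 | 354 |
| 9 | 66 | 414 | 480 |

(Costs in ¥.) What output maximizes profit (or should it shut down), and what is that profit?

Q = 7; profit = ¥279

Profit at each row (π = 79Q − TC): Q=0: -66; Q=1: -65; Q=2: -27; Q=3: 33; Q=4: 104; Q=5: 181; Q=6: 242; Q=7: 279; Q=8: 278; Q=9: 231.
Profit is maximized at Q = 7. AVC there is 208/7 = ¥29.71 ≤ P, so producing beats shutting down (which would give -¥66).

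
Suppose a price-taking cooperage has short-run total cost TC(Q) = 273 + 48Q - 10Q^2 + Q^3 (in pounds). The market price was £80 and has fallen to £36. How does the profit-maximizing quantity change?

Output falls from 8 to 6

MC = 48 - 20Q + 3Q^2; the shutdown threshold is min AVC = £23 (at Q = 5).
At P = £80 ≥ min AVC, set P = MC on the rising branch: Q = 8.
At P = £36 ≥ min AVC, set P = MC: Q = 6. The firm stays open but cuts output.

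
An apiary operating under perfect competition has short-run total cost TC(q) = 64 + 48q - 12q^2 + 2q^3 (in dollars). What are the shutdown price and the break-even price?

Shutdown price = min AVC. AVC = 48 - 12q + 2q^2, with vertex at q = 3 and minimum $30.
ATC = 64/q + 48 - 12q + 2q^2. Setting dATC/dq = −64/q^2 − 12 + 4q = 0 gives q = 4 (since 4·4^3 − 12·4^2 = 64).
min ATC = 64/4 + 48 − 12·4 + 2·4^2 = $48. That is the break-even price.
For $30 ≤ P < $48 the firm produces at a loss; below $30 it shuts down.

Shutdown price = $30; break-even price = $48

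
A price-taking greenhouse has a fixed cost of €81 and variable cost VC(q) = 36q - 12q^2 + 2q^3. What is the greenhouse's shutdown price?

€18 per unit

The shutdown price is the minimum of AVC. VC = 36q - 12q^2 + 2q^3, so AVC = 36 - 12q + 2q^2.
dAVC/dq = -12 + 4q = 0 gives q = 3. min AVC = 36 - 12·3 + 2·3^2 = 18.
So the shutdown price is €18.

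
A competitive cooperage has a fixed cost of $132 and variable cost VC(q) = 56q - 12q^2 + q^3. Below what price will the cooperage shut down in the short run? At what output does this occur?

$20 per unit, at q = 6

The firm shuts down when price falls below the minimum of average variable cost. AVC = VC/q = 56 - 12q + q^2.
dAVC/dq = -12 + 2q = 0 gives q = 6. min AVC = 56 - 12·6 + 6^2 = 20.
For P < $20 the firm produces nothing.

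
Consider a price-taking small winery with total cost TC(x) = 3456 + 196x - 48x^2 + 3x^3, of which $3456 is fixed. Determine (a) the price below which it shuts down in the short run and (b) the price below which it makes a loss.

Shutdown price = $4; break-even price = $340

AVC = 196 - 48x + 3x^2; minimized at x = 8, giving min AVC = $4. That is the shutdown price.
ATC = 3456/x + 196 - 48x + 3x^2. Setting dATC/dx = −3456/x^2 − 48 + 6x = 0 gives x = 12 (since 6·12^3 − 48·12^2 = 3456).
min ATC = 3456/12 + 196 − 48·12 + 3·12^2 = $340. That is the break-even price.
Between these two prices the firm operates at a loss; above $340 it earns a profit.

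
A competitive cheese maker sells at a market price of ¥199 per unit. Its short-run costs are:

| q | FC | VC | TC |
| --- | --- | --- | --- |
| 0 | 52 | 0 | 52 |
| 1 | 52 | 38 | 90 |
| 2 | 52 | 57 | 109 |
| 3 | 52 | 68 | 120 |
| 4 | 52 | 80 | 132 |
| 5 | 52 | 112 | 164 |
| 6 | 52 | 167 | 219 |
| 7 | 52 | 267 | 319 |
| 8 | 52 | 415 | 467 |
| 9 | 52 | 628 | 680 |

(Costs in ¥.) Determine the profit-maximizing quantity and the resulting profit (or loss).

Compute π = P·q − TC at each output: q=0: -52; q=1: 109; q=2: 289; q=3: 477; q=4: 664; q=5: 831; q=6: 975; q=7: 1074; q=8: 1125; q=9: 1111.
Profit is maximized at q = 8. AVC there is 415/8 = ¥51.88 ≤ P, so producing beats shutting down (which would give -¥52).

q = 8; profit = ¥1125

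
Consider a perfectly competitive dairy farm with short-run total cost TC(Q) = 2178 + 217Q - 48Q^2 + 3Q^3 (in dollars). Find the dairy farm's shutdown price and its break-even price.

AVC = 217 - 48Q + 3Q^2; minimized at Q = 8, giving min AVC = $25. That is the shutdown price.
ATC = 2178/Q + 217 - 48Q + 3Q^2. Setting dATC/dQ = −2178/Q^2 − 48 + 6Q = 0 gives Q = 11 (since 6·11^3 − 48·11^2 = 2178).
min ATC = 2178/11 + 217 − 48·11 + 3·11^2 = $250. That is the break-even price.
Between these two prices the firm operates at a loss; above $250 it earns a profit.

Shutdown price = $25; break-even price = $250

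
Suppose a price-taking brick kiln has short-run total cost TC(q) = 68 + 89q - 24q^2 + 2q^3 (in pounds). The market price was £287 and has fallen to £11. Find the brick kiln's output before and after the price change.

Output falls from 11 to 0 (the firm shuts down)

MC = 89 - 48q + 6q^2; the shutdown threshold is min AVC = £17 (at q = 6).
At P = £287 ≥ min AVC, set P = MC on the rising branch: q = 11.
At P = £11 < min AVC = £17, price no longer covers variable cost at any output, so the firm shuts down: q = 0.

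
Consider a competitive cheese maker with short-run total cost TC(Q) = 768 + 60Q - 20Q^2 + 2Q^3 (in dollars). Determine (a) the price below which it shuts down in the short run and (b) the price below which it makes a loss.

AVC = 60 - 20Q + 2Q^2; minimized at Q = 5, giving min AVC = $10. That is the shutdown price.
ATC = 768/Q + 60 - 20Q + 2Q^2. Setting dATC/dQ = −768/Q^2 − 20 + 4Q = 0 gives Q = 8 (since 4·8^3 − 20·8^2 = 768).
min ATC = 768/8 + 60 − 20·8 + 2·8^2 = $124. That is the break-even price.
Between these two prices the firm operates at a loss; above $124 it earns a profit.

Shutdown price = $10; break-even price = $124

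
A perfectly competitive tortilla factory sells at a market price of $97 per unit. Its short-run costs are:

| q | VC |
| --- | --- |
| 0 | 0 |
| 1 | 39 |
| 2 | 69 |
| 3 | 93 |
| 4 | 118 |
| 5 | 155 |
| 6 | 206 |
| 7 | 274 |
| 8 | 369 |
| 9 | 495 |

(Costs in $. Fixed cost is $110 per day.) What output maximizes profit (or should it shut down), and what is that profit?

Profit at each row (π = 97q − TC): q=0: -110; q=1: -52; q=2: 15; q=3: 88; q=4: 160; q=5: 220; q=6: 266; q=7: 295; q=8: 297; q=9: 268.
Profit is maximized at q = 8. AVC there is 369/8 = $46.12 ≤ P, so producing beats shutting down (which would give -$110).

q = 8; profit = $297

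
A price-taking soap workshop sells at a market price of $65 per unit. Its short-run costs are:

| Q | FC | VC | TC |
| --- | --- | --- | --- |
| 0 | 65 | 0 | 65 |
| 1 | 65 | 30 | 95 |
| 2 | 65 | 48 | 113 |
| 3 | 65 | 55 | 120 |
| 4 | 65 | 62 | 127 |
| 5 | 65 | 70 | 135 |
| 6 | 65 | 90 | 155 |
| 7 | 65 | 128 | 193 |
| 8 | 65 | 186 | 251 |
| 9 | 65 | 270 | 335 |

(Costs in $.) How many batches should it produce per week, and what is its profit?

Q = 8; profit = $269

Compute π = P·Q − TC at each output: Q=0: -65; Q=1: -30; Q=2: 17; Q=3: 75; Q=4: 133; Q=5: 190; Q=6: 235; Q=7: 262; Q=8: 269; Q=9: 250.
Profit is maximized at Q = 8. AVC there is 186/8 = $23.25 ≤ P, so producing beats shutting down (which would give -$65).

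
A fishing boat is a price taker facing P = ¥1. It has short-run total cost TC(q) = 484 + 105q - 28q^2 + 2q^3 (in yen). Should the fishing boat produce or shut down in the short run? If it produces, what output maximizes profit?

Shut down

Variable cost is VC = 105q - 28q^2 + 2q^3, so AVC = VC/q = 105 - 28q + 2q^2 and MC = dTC/dq = 105 - 56q + 6q^2.
AVC is minimized where dAVC/dq = -28 + 4q = 0, at q = 7; min AVC = 105 - 28·7 + 2·7^2 = ¥7.
With P < min AVC (¥1 < ¥7), every unit sold adds to the loss.
The firm minimizes its loss by shutting down and losing only its fixed cost of ¥484.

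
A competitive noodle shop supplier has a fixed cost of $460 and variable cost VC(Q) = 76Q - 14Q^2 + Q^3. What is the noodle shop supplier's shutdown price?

Short-run supply begins at min AVC. From VC = 76Q - 14Q^2 + Q^3, AVC = 76 - 14Q + Q^2.
At the minimum of AVC, MC = AVC. MC = 76 - 28Q + 3Q^2; setting MC = AVC gives 2Q^2 - 14Q = 0, so Q = 7. min AVC = 27.
So the shutdown price is $27.

$27 per unit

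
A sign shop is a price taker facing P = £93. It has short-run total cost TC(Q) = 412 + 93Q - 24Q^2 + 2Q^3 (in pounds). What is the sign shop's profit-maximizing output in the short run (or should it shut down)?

Produce at Q = 8

Strip out fixed cost: VC = 93Q - 24Q^2 + 2Q^3. Then AVC = 93 - 24Q + 2Q^2 and MC = 93 - 48Q + 6Q^2.
AVC is minimized where dAVC/dQ = -24 + 4Q = 0, at Q = 6; min AVC = 93 - 24·6 + 2·6^2 = £21.
Because £93 ≥ £21, revenue can cover variable cost; the firm operates.
P = MC gives -48Q + 6Q^2 = 0, with roots 0 and 8. Take the larger (rising MC): Q* = 8.
Check: AVC at Q = 8 is £29 ≤ P, so revenue covers variable cost.
Profit = P·Q − TC = 93·8 − 644 = £100.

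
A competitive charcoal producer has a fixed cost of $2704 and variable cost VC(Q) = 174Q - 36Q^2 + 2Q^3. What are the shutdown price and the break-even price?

Shutdown price = $12; break-even price = $252

AVC = 174 - 36Q + 2Q^2; minimized at Q = 9, giving min AVC = $12. That is the shutdown price.
ATC = 2704/Q + 174 - 36Q + 2Q^2. Setting dATC/dQ = −2704/Q^2 − 36 + 4Q = 0 gives Q = 13 (since 4·13^3 − 36·13^2 = 2704).
min ATC = 2704/13 + 174 − 36·13 + 2·13^2 = $252. That is the break-even price.
For $12 ≤ P < $252 the firm produces at a loss; below $12 it shuts down.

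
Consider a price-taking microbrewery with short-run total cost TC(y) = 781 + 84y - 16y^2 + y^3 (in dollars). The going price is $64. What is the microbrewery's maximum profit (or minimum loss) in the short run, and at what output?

AVC = 84 - 16y + y^2; min AVC = $20 at y = 8. Since P = $64 ≥ min AVC, the firm produces.
With MC = 84 - 32y + 3y^2, P = MC on the upward-sloping part at y* = 10.
TR = 64·10 = 640. TC = 781 + 240 = 1021. Profit = 640 − 1021 = -$381.
Shutting down would mean losing the fixed cost of $781, so operating at a loss of $381 is better by $400.

Profit = -$381 at y = 10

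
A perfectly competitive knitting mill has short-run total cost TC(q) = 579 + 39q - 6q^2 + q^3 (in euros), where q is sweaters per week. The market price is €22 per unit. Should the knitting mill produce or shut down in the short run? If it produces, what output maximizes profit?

From TC, MC = TC'(q) = 39 - 12q + 3q^2 and AVC = VC/q = 39 - 6q + q^2.
AVC is minimized where dAVC/dq = -6 + 2q = 0, at q = 3; min AVC = 39 - 6·3 + 3^2 = €30.
With P < min AVC (€22 < €30), every unit sold adds to the loss.
Best response: produce nothing and absorb the €579 fixed cost.

Shut down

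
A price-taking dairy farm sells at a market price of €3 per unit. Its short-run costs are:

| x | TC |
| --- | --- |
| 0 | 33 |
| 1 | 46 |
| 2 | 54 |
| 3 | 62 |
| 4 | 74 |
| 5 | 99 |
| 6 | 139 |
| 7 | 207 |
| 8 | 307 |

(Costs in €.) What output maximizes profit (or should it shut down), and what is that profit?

Compute π = P·x − TC at each output: x=0: -33; x=1: -43; x=2: -48; x=3: -53; x=4: -62; x=5: -84; x=6: -121; x=7: -186; x=8: -283.
Profit is highest at x = 0. Equivalently, the lowest AVC in the table is 29/3 ≈ €9.67 at x = 3, and P = €3 falls below it — price never covers variable cost, so the firm shuts down and loses only its fixed cost.

x = 0 (shut down); profit = -€33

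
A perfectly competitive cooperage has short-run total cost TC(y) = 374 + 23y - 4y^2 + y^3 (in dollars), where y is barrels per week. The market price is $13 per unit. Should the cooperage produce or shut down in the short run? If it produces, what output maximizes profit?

From TC, MC = TC'(y) = 23 - 8y + 3y^2 and AVC = VC/y = 23 - 4y + y^2.
The AVC parabola has its vertex at y = 4/2 = 2, where AVC = 23 - 4·2 + 2^2 = $19.
Since P = $13 < min AVC = $19, price fails to cover variable cost at any output.
Best response: produce nothing and absorb the $374 fixed cost.

Shut down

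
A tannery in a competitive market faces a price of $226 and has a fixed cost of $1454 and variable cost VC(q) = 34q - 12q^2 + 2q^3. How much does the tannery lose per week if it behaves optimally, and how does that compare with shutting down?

AVC = 34 - 12q + 2q^2; min AVC = $16 at q = 3. Since P = $226 ≥ min AVC, the firm produces.
With MC = 34 - 24q + 6q^2, P = MC on the upward-sloping part at q* = 8.
TR = 226·8 = 1808. TC = 1454 + 528 = 1982. Profit = 1808 − 1982 = -$174.
That loss of $174 beats the $1454 the firm would lose by shutting down; producing recovers $1280 of fixed cost.

Profit = -$174 at q = 8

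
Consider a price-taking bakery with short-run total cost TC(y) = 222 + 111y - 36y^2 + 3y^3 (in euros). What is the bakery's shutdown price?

€3 per unit

The firm shuts down when price falls below the minimum of average variable cost. AVC = VC/y = 111 - 36y + 3y^2.
dAVC/dy = -36 + 6y = 0 gives y = 6. min AVC = 111 - 36·6 + 3·6^2 = 3.
For P < €3 the firm produces nothing.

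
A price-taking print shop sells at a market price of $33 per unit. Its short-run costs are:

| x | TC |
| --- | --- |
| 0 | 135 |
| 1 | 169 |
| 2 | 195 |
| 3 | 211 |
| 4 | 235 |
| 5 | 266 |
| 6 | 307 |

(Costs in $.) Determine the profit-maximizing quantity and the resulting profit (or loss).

x = 5; profit = -$101

Compute π = P·x − TC at each output: x=0: -135; x=1: -136; x=2: -129; x=3: -112; x=4: -103; x=5: -101; x=6: -109.
Profit is maximized at x = 5. AVC there is 131/5 = $26.20 ≤ P, so producing beats shutting down (which would give -$135).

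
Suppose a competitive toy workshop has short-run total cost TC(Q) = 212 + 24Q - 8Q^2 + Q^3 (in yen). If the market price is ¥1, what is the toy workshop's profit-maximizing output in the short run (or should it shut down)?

Shut down

Variable cost is VC = 24Q - 8Q^2 + Q^3, so AVC = VC/Q = 24 - 8Q + Q^2 and MC = dTC/dQ = 24 - 16Q + 3Q^2.
AVC is minimized where dAVC/dQ = -8 + 2Q = 0, at Q = 4; min AVC = 24 - 8·4 + 4^2 = ¥8.
P = ¥1 lies below min AVC = ¥8; no output level covers variable cost.
Shutting down limits the loss to fixed cost, ¥212.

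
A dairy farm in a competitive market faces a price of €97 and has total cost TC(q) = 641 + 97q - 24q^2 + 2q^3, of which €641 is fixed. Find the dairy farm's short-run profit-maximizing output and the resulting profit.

AVC = 97 - 24q + 2q^2; min AVC = €25 at q = 6. Since P = €97 ≥ min AVC, the firm produces.
MC = 97 - 48q + 6q^2. Setting P = MC and taking the root on the rising branch gives q* = 8.
TR = 97·8 = 776. TC = 641 + 264 = 905. Profit = 776 − 905 = -€129.
That loss of €129 beats the €641 the firm would lose by shutting down; producing recovers €512 of fixed cost.

Profit = -€129 at q = 8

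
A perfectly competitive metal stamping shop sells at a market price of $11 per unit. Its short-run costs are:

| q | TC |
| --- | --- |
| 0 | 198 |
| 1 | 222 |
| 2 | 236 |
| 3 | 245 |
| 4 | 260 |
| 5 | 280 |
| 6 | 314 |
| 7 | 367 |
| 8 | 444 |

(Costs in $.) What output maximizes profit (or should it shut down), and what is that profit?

q = 0 (shut down); profit = -$198

Profit at each row (π = 11q − TC): q=0: -198; q=1: -211; q=2: -214; q=3: -212; q=4: -216; q=5: -225; q=6: -248; q=7: -290; q=8: -356.
Profit is highest at q = 0. Equivalently, the lowest AVC in the table is 62/4 ≈ $15.50 at q = 4, and P = $11 falls below it — price never covers variable cost, so the firm shuts down and loses only its fixed cost.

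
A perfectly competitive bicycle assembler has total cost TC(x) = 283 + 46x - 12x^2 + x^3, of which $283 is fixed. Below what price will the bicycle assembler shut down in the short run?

$10 per unit

Short-run supply begins at min AVC. From VC = 46x - 12x^2 + x^3, AVC = 46 - 12x + x^2.
dAVC/dx = -12 + 2x = 0 gives x = 6. min AVC = 46 - 12·6 + 6^2 = 10.
For P < $10 the firm produces nothing.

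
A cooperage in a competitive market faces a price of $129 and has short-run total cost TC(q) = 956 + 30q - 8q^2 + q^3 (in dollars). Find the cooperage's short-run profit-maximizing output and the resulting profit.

AVC = 30 - 8q + q^2; min AVC = $14 at q = 4. Since P = $129 ≥ min AVC, the firm produces.
With MC = 30 - 16q + 3q^2, P = MC on the upward-sloping part at q* = 9.
TR = 129·9 = 1161. TC = 956 + 351 = 1307. Profit = 1161 − 1307 = -$146.
That loss of $146 beats the $956 the firm would lose by shutting down; producing recovers $810 of fixed cost.

Profit = -$146 at q = 9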